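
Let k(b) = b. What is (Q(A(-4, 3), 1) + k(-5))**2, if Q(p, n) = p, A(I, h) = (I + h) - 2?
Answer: 64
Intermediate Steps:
A(I, h) = -2 + I + h
(Q(A(-4, 3), 1) + k(-5))**2 = ((-2 - 4 + 3) - 5)**2 = (-3 - 5)**2 = (-8)**2 = 64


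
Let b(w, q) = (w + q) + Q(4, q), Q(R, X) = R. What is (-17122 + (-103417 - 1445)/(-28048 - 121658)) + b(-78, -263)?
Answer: -435602032/24951 ≈ -17458.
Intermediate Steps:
b(w, q) = 4 + q + w (b(w, q) = (w + q) + 4 = (q + w) + 4 = 4 + q + w)
(-17122 + (-103417 - 1445)/(-28048 - 121658)) + b(-78, -263) = (-17122 + (-103417 - 1445)/(-28048 - 121658)) + (4 - 263 - 78) = (-17122 - 104862/(-149706)) - 337 = (-17122 - 104862*(-1/149706)) - 337 = (-17122 + 17477/24951) - 337 = -427193545/24951 - 337 = -435602032/24951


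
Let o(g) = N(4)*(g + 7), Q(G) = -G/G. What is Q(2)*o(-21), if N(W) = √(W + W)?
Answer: 28*√2 ≈ 39.598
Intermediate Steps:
N(W) = √2*√W (N(W) = √(2*W) = √2*√W)
Q(G) = -1 (Q(G) = -1*1 = -1)
o(g) = 2*√2*(7 + g) (o(g) = (√2*√4)*(g + 7) = (√2*2)*(7 + g) = (2*√2)*(7 + g) = 2*√2*(7 + g))
Q(2)*o(-21) = -2*√2*(7 - 21) = -2*√2*(-14) = -(-28)*√2 = 28*√2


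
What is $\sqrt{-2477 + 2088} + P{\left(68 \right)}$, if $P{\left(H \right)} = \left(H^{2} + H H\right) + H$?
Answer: $9316 + i \sqrt{389} \approx 9316.0 + 19.723 i$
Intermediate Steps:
$P{\left(H \right)} = H + 2 H^{2}$ ($P{\left(H \right)} = \left(H^{2} + H^{2}\right) + H = 2 H^{2} + H = H + 2 H^{2}$)
$\sqrt{-2477 + 2088} + P{\left(68 \right)} = \sqrt{-2477 + 2088} + 68 \left(1 + 2 \cdot 68\right) = \sqrt{-389} + 68 \left(1 + 136\right) = i \sqrt{389} + 68 \cdot 137 = i \sqrt{389} + 9316 = 9316 + i \sqrt{389}$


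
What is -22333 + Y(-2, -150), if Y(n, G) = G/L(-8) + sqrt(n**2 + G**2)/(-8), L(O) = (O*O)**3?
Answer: -2927231051/131072 - sqrt(5626)/4 ≈ -22352.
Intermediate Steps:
L(O) = O**6 (L(O) = (O**2)**3 = O**6)
Y(n, G) = -sqrt(G**2 + n**2)/8 + G/262144 (Y(n, G) = G/((-8)**6) + sqrt(n**2 + G**2)/(-8) = G/262144 + sqrt(G**2 + n**2)*(-1/8) = G*(1/262144) - sqrt(G**2 + n**2)/8 = G/262144 - sqrt(G**2 + n**2)/8 = -sqrt(G**2 + n**2)/8 + G/262144)
-22333 + Y(-2, -150) = -22333 + (-sqrt((-150)**2 + (-2)**2)/8 + (1/262144)*(-150)) = -22333 + (-sqrt(22500 + 4)/8 - 75/131072) = -22333 + (-sqrt(5626)/4 - 75/131072) = -22333 + (-75/131072 - sqrt(5626)/4) = -2927231051/131072 - sqrt(5626)/4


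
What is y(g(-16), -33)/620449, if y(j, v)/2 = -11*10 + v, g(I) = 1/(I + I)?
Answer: -286/620449 ≈ -0.00046096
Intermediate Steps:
g(I) = 1/(2*I)
y(j, v) = -220 + 2*v (y(j, v) = 2*(-11*10 + v) = 2*(-110 + v) = -220 + 2*v)
y(g(-16), -33)/620449 = (-220 + 2*(-33))/620449 = (-220 - 66)*(1/620449) = -286*1/620449 = -286/620449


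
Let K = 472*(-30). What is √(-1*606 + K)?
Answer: I*√14766 ≈ 121.52*I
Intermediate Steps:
K = -14160
√(-1*606 + K) = √(-1*606 - 14160) = √(-606 - 14160) = √(-14766) = I*√14766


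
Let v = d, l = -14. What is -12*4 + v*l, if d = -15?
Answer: 162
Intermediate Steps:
v = -15
-12*4 + v*l = -12*4 - 15*(-14) = -48 + 210 = 162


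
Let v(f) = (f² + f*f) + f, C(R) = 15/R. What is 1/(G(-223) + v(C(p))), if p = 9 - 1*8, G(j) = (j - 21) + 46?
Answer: 1/267 ≈ 0.0037453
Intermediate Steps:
G(j) = 25 + j (G(j) = (-21 + j) + 46 = 25 + j)
p = 1 (p = 9 - 8 = 1)
v(f) = f + 2*f² (v(f) = (f² + f²) + f = 2*f² + f = f + 2*f²)
1/(G(-223) + v(C(p))) = 1/((25 - 223) + (15/1)*(1 + 2*(15/1))) = 1/(-198 + (15*1)*(1 + 2*(15*1))) = 1/(-198 + 15*(1 + 2*15)) = 1/(-198 + 15*(1 + 30)) = 1/(-198 + 15*31) = 1/(-198 + 465) = 1/267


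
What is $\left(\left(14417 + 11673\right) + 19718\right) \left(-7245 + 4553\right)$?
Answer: $-123315136$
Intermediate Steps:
$\left(\left(14417 + 11673\right) + 19718\right) \left(-7245 + 4553\right) = \left(26090 + 19718\right) \left(-2692\right) = 45808 \left(-2692\right) = -123315136$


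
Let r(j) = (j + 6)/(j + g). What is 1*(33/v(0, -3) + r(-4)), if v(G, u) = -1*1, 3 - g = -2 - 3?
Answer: -65/2 ≈ -32.500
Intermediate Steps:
g = 8 (g = 3 - (-2 - 3) = 3 - 1*(-5) = 3 + 5 = 8)
v(G, u) = -1
r(j) = (6 + j)/(8 + j) (r(j) = (j + 6)/(j + 8) = (6 + j)/(8 + j))
1*(33/v(0, -3) + r(-4)) = 1*(33/(-1) + (6 - 4)/(8 - 4)) = 1*(33*(-1) + 2/4) = 1*(-33 + (¼)*2) = 1*(-33 + ½) = 1*(-65/2) = -65/2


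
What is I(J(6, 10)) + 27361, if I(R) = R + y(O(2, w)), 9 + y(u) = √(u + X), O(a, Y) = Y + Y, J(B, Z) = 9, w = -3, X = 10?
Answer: 27363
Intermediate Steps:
O(a, Y) = 2*Y
y(u) = -9 + √(10 + u) (y(u) = -9 + √(u + 10) = -9 + √(10 + u))
I(R) = -7 + R (I(R) = R + (-9 + √(10 + 2*(-3))) = R + (-9 + √(10 - 6)) = R + (-9 + √4) = R + (-9 + 2) = R - 7 = -7 + R)
I(J(6, 10)) + 27361 = (-7 + 9) + 27361 = 2 + 27361 = 27363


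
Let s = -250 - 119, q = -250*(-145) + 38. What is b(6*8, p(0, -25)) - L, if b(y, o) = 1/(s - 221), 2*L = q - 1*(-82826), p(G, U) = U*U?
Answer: -35138631/590 ≈ -59557.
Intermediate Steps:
p(G, U) = U²
q = 36288 (q = 36250 + 38 = 36288)
L = 59557 (L = (36288 - 1*(-82826))/2 = (36288 + 82826)/2 = (½)*119114 = 59557)
s = -369
b(y, o) = -1/590 (b(y, o) = 1/(-369 - 221) = 1/(-590) = -1/590)
b(6*8, p(0, -25)) - L = -1/590 - 1*59557 = -1/590 - 59557 = -35138631/590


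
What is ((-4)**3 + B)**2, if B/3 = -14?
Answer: 11236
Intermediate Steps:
B = -42 (B = 3*(-14) = -42)
((-4)**3 + B)**2 = ((-4)**3 - 42)**2 = (-64 - 42)**2 = (-106)**2 = 11236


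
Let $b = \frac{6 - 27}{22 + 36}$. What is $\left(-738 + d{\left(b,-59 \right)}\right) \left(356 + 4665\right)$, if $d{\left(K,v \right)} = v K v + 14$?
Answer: $- \frac{577881953}{58} \approx -9.9635 \cdot 10^{6}$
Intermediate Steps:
$b = - \frac{21}{58} \approx -0.36207$
$d{\left(K,v \right)} = 14 + K v^{2}$ ($d{\left(K,v \right)} = K v v + 14 = K v^{2} + 14 = 14 + K v^{2}$)
$\left(-738 + d{\left(b,-59 \right)}\right) \left(356 + 4665\right) = \left(-738 + \left(14 - \frac{21 \left(-59\right)^{2}}{58}\right)\right) \left(356 + 4665\right) = \left(-738 + \left(14 - \frac{73101}{58}\right)\right) 5021 = \left(-738 - \frac{72289}{58}\right) 5021 = \left(- \frac{115093}{58}\right) 5021 = - \frac{577881953}{58}$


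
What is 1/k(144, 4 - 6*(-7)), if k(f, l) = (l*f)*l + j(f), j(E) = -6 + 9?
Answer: 1/304707 ≈ 3.2818e-6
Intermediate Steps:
j(E) = 3
k(f, l) = 3 + f*l**2 (k(f, l) = (l*f)*l + 3 = (f*l)*l + 3 = f*l**2 + 3 = 3 + f*l**2)
1/k(144, 4 - 6*(-7)) = 1/(3 + 144*(4 - 6*(-7))**2) = 1/(3 + 144*(4 + 42)**2) = 1/(3 + 144*46**2) = 1/(3 + 144*2116) = 1/(3 + 304704) = 1/304707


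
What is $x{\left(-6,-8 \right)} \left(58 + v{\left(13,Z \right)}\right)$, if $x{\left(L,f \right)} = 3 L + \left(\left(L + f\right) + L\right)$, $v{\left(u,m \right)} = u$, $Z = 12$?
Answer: $-2698$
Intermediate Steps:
$x{\left(L,f \right)} = f + 5 L$ ($x{\left(L,f \right)} = 3 L + \left(f + 2 L\right) = f + 5 L$)
$x{\left(-6,-8 \right)} \left(58 + v{\left(13,Z \right)}\right) = \left(-8 + 5 \left(-6\right)\right) \left(58 + 13\right) = \left(-8 - 30\right) 71 = \left(-38\right) 71 = -2698$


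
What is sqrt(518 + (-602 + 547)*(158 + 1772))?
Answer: 4*I*sqrt(6602) ≈ 325.01*I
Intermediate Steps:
sqrt(518 + (-602 + 547)*(158 + 1772)) = sqrt(518 - 55*1930) = sqrt(518 - 106150) = sqrt(-105632) = 4*I*sqrt(6602)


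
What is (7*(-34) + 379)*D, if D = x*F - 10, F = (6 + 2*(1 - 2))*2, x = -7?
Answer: -9306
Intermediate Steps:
F = 8 (F = (6 + 2*(-1))*2 = (6 - 2)*2 = 4*2 = 8)
D = -66 (D = -7*8 - 10 = -56 - 10 = -66)
(7*(-34) + 379)*D = (7*(-34) + 379)*(-66) = (-238 + 379)*(-66) = 141*(-66) = -9306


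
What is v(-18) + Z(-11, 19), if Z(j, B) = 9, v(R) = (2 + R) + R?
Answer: -25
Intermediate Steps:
v(R) = 2 + 2*R
v(-18) + Z(-11, 19) = (2 + 2*(-18)) + 9 = (2 - 36) + 9 = -34 + 9 = -25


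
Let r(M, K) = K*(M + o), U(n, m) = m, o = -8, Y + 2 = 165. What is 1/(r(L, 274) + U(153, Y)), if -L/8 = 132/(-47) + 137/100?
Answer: 1175/1320953 ≈ 0.00088951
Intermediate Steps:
Y = 163 (Y = -2 + 165 = 163)
L = 13522/1175 (L = -8*(132/(-47) + 137/100) = -8*(132*(-1/47) + 137*(1/100)) = -8*(-132/47 + 137/100) = -8*(-6761/4700) = 13522/1175 ≈ 11.508)
r(M, K) = K*(-8 + M) (r(M, K) = K*(M - 8) = K*(-8 + M))
1/(r(L, 274) + U(153, Y)) = 1/(274*(-8 + 13522/1175) + 163) = 1/(274*(4122/1175) + 163) = 1/(1129428/1175 + 163) = 1/(1320953/1175) = 1175/1320953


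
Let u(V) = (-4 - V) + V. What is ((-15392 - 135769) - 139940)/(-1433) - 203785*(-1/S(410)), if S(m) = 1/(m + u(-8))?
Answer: 118561996531/1433 ≈ 8.2737e+7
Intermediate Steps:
u(V) = -4
S(m) = 1/(-4 + m) (S(m) = 1/(m - 4) = 1/(-4 + m))
((-15392 - 135769) - 139940)/(-1433) - 203785*(-1/S(410)) = ((-15392 - 135769) - 139940)/(-1433) - 203785/((-1/(-4 + 410))) = (-151161 - 139940)*(-1/1433) - 203785/((-1/406)) = -291101*(-1/1433) - 203785/((-1*1/406)) = 291101/1433 - 203785/(-1/406) = 291101/1433 - 203785*(-406) = 291101/1433 + 82736710 = 118561996531/1433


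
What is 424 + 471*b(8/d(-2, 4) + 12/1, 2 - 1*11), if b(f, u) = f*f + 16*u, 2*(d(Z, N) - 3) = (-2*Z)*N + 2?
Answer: 24508/3 ≈ 8169.3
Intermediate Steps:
d(Z, N) = 4 - N*Z (d(Z, N) = 3 + ((-2*Z)*N + 2)/2 = 3 + (-2*N*Z + 2)/2 = 3 + (2 - 2*N*Z)/2 = 3 + (1 - N*Z) = 4 - N*Z)
b(f, u) = f**2 + 16*u
424 + 471*b(8/d(-2, 4) + 12/1, 2 - 1*11) = 424 + 471*((8/(4 - 1*4*(-2)) + 12/1)**2 + 16*(2 - 1*11)) = 424 + 471*((8/(4 + 8) + 12*1)**2 + 16*(2 - 11)) = 424 + 471*((8/12 + 12)**2 + 16*(-9)) = 424 + 471*((8*(1/12) + 12)**2 - 144) = 424 + 471*((2/3 + 12)**2 - 144) = 424 + 471*((38/3)**2 - 144) = 424 + 471*(1444/9 - 144) = 424 + 471*(148/9) = 424 + 23236/3 = 24508/3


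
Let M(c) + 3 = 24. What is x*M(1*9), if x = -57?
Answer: -1197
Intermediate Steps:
M(c) = 21 (M(c) = -3 + 24 = 21)
x*M(1*9) = -57*21 = -1197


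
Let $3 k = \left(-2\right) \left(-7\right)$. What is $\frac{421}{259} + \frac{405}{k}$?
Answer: $\frac{45797}{518} \approx 88.411$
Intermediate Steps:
$k = \frac{14}{3}$ ($k = \frac{\left(-2\right) \left(-7\right)}{3} = \frac{1}{3} \cdot 14 = \frac{14}{3} \approx 4.6667$)
$\frac{421}{259} + \frac{405}{k} = \frac{421}{259} + \frac{405}{\frac{14}{3}} = 421 \cdot \frac{1}{259} + 405 \cdot \frac{3}{14} = \frac{421}{259} + \frac{1215}{14} = \frac{45797}{518}$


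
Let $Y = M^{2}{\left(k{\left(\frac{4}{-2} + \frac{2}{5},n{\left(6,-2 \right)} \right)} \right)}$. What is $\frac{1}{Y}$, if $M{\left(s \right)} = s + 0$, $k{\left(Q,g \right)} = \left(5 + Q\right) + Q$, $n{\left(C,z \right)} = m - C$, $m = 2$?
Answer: $\frac{25}{81} \approx 0.30864$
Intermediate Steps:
$n{\left(C,z \right)} = 2 - C$
$k{\left(Q,g \right)} = 5 + 2 Q$
$M{\left(s \right)} = s$
$Y = \frac{81}{25}$ ($Y = \left(5 + 2 \left(\frac{4}{-2} + \frac{2}{5}\right)\right)^{2} = \left(5 + 2 \left(4 \left(- \frac{1}{2}\right) + 2 \cdot \frac{1}{5}\right)\right)^{2} = \left(5 + 2 \left(-2 + \frac{2}{5}\right)\right)^{2} = \left(5 + 2 \left(- \frac{8}{5}\right)\right)^{2} = \left(5 - \frac{16}{5}\right)^{2} = \left(\frac{9}{5}\right)^{2} = \frac{81}{25} \approx 3.24$)
$\frac{1}{Y} = \frac{1}{\frac{81}{25}} = \frac{25}{81}$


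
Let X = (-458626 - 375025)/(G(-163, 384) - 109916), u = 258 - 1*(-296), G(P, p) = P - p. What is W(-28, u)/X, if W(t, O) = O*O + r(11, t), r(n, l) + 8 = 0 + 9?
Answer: 2607920967/64127 ≈ 40668.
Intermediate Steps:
u = 554 (u = 258 + 296 = 554)
r(n, l) = 1 (r(n, l) = -8 + (0 + 9) = -8 + 9 = 1)
W(t, O) = 1 + O² (W(t, O) = O*O + 1 = O² + 1 = 1 + O²)
X = 833651/110463 (X = (-458626 - 375025)/((-163 - 1*384) - 109916) = -833651/((-163 - 384) - 109916) = -833651/(-547 - 109916) = -833651/(-110463) = -833651*(-1/110463) = 833651/110463 ≈ 7.5469)
W(-28, u)/X = (1 + 554²)/(833651/110463) = (1 + 306916)*(110463/833651) = 306917*(110463/833651) = 2607920967/64127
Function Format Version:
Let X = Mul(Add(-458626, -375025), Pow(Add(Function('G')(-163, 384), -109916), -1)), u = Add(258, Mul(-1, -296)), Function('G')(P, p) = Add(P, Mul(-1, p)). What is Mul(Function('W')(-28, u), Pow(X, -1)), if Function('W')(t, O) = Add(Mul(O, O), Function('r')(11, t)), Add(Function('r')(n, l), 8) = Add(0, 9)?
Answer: Rational(2607920967, 64127) ≈ 40668.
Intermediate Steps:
u = 554 (u = Add(258, 296) = 554)
Function('r')(n, l) = 1 (Function('r')(n, l) = Add(-8, Add(0, 9)) = Add(-8, 9) = 1)
Function('W')(t, O) = Add(1, Pow(O, 2)) (Function('W')(t, O) = Add(Mul(O, O), 1) = Add(Pow(O, 2), 1) = Add(1, Pow(O, 2)))
X = Rational(833651, 110463) (X = Mul(Add(-458626, -375025), Pow(Add(Add(-163, Mul(-1, 384)), -109916), -1)) = Mul(-833651, Pow(Add(Add(-163, -384), -109916), -1)) = Mul(-833651, Pow(Add(-547, -109916), -1)) = Mul(-833651, Pow(-110463, -1)) = Mul(-833651, Rational(-1, 110463)) = Rational(833651, 110463) ≈ 7.5469)
Mul(Function('W')(-28, u), Pow(X, -1)) = Mul(Add(1, Pow(554, 2)), Pow(Rational(833651, 110463), -1)) = Mul(Add(1, 306916), Rational(110463, 833651)) = Mul(306917, Rational(110463, 833651)) = Rational(2607920967, 64127)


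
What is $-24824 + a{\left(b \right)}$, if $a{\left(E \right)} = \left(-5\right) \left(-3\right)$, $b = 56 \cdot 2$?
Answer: $-24809$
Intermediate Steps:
$b = 112$
$a{\left(E \right)} = 15$
$-24824 + a{\left(b \right)} = -24824 + 15 = -24809$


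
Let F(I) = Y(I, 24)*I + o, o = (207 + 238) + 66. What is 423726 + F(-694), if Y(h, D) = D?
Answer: 407581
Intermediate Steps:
o = 511 (o = 445 + 66 = 511)
F(I) = 511 + 24*I (F(I) = 24*I + 511 = 511 + 24*I)
423726 + F(-694) = 423726 + (511 + 24*(-694)) = 423726 + (511 - 16656) = 423726 - 16145 = 407581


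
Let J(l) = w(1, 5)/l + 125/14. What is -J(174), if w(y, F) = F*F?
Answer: -5525/609 ≈ -9.0723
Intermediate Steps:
w(y, F) = F²
J(l) = 125/14 + 25/l (J(l) = 5²/l + 125/14 = 25/l + 125*(1/14) = 25/l + 125/14 = 125/14 + 25/l)
-J(174) = -(125/14 + 25/174) = -1*5525/609 = -5525/609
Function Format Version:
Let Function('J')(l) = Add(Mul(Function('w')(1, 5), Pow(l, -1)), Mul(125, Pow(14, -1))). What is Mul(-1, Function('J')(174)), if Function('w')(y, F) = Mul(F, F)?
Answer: Rational(-5525, 609) ≈ -9.0723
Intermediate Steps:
Function('w')(y, F) = Pow(F, 2)
Function('J')(l) = Add(Rational(125, 14), Mul(25, Pow(l, -1))) (Function('J')(l) = Add(Mul(Pow(5, 2), Pow(l, -1)), Mul(125, Pow(14, -1))) = Add(Mul(25, Pow(l, -1)), Mul(125, Rational(1, 14))) = Add(Mul(25, Pow(l, -1)), Rational(125, 14)) = Add(Rational(125, 14), Mul(25, Pow(l, -1))))
Mul(-1, Function('J')(174)) = Mul(-1, Add(Rational(125, 14), Mul(25, Pow(174, -1)))) = Mul(-1, Add(Rational(125, 14), Mul(25, Rational(1, 174)))) = Mul(-1, Add(Rational(125, 14), Rational(25, 174))) = Mul(-1, Rational(5525, 609)) = Rational(-5525, 609)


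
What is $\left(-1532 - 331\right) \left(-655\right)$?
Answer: $1220265$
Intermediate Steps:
$\left(-1532 - 331\right) \left(-655\right) = \left(-1863\right) \left(-655\right) = 1220265$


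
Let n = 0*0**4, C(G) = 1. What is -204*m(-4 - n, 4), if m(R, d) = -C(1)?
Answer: 204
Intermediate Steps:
n = 0 (n = 0*0 = 0)
m(R, d) = -1 (m(R, d) = -1*1 = -1)
-204*m(-4 - n, 4) = -204*(-1) = 204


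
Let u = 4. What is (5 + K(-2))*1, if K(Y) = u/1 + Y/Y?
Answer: 10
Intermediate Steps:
K(Y) = 5 (K(Y) = 4/1 + Y/Y = 4*1 + 1 = 4 + 1 = 5)
(5 + K(-2))*1 = (5 + 5)*1 = 10*1 = 10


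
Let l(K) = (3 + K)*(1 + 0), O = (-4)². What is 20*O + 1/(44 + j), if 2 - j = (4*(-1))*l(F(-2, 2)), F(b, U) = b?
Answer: 16001/50 ≈ 320.02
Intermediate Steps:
O = 16
l(K) = 3 + K (l(K) = (3 + K)*1 = 3 + K)
j = 6 (j = 2 - 4*(-1)*(3 - 2) = 2 - (-4) = 2 - 1*(-4) = 2 + 4 = 6)
20*O + 1/(44 + j) = 20*16 + 1/(44 + 6) = 320 + 1/50 = 16001/50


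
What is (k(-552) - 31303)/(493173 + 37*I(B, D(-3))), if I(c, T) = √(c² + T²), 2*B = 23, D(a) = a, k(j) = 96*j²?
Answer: 1557908501796/26293990763 - 58440562*√565/26293990763 ≈ 59.197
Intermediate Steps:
B = 23/2 (B = (½)*23 = 23/2 ≈ 11.500)
I(c, T) = √(T² + c²)
(k(-552) - 31303)/(493173 + 37*I(B, D(-3))) = (96*(-552)² - 31303)/(493173 + 37*√((-3)² + (23/2)²)) = (96*304704 - 31303)/(493173 + 37*√(9 + 529/4)) = (29251584 - 31303)/(493173 + 37*√(565/4)) = 29220281/(493173 + 37*(√565/2)) = 29220281/(493173 + 37*√565/2)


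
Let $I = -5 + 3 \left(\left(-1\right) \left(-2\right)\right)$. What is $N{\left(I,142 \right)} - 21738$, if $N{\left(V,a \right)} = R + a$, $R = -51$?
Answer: $-21647$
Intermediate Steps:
$I = 1$ ($I = -5 + 3 \cdot 2 = -5 + 6 = 1$)
$N{\left(V,a \right)} = -51 + a$
$N{\left(I,142 \right)} - 21738 = \left(-51 + 142\right) - 21738 = 91 - 21738 = -21647$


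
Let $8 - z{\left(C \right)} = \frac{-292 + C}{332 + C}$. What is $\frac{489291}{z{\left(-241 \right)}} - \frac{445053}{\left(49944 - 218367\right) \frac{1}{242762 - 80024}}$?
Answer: $\frac{2534092470903}{5445677} \approx 4.6534 \cdot 10^{5}$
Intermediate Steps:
$z{\left(C \right)} = 8 - \frac{-292 + C}{332 + C}$
$\frac{489291}{z{\left(-241 \right)}} - \frac{445053}{\left(49944 - 218367\right) \frac{1}{242762 - 80024}} = \frac{489291}{\frac{1}{332 - 241} \left(2948 + 7 \left(-241\right)\right)} - \frac{445053}{\left(49944 - 218367\right) \frac{1}{242762 - 80024}} = \frac{489291}{\frac{1}{91} \left(2948 - 1687\right)} - \frac{445053}{\left(-168423\right) \frac{1}{162738}} = \frac{489291}{\frac{1}{91} \cdot 1261} - \frac{445053}{\left(-168423\right) \frac{1}{162738}} = \frac{489291}{\frac{97}{7}} - \frac{445053}{- \frac{56141}{54246}} = 489291 \cdot \frac{7}{97} - - \frac{24142345038}{56141} = \frac{3425037}{97} + \frac{24142345038}{56141} = \frac{2534092470903}{5445677}$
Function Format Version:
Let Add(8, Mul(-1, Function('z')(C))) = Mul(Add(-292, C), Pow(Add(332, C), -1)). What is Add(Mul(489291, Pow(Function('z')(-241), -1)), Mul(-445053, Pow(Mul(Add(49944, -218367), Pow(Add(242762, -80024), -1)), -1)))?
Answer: Rational(2534092470903, 5445677) ≈ 4.6534e+5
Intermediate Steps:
Function('z')(C) = Add(8, Mul(-1, Pow(Add(332, C), -1), Add(-292, C))) (Function('z')(C) = Add(8, Mul(-1, Mul(Add(-292, C), Pow(Add(332, C), -1)))) = Add(8, Mul(-1, Mul(Pow(Add(332, C), -1), Add(-292, C)))) = Add(8, Mul(-1, Pow(Add(332, C), -1), Add(-292, C))))
Add(Mul(489291, Pow(Function('z')(-241), -1)), Mul(-445053, Pow(Mul(Add(49944, -218367), Pow(Add(242762, -80024), -1)), -1))) = Add(Mul(489291, Pow(Mul(Pow(Add(332, -241), -1), Add(2948, Mul(7, -241))), -1)), Mul(-445053, Pow(Mul(Add(49944, -218367), Pow(Add(242762, -80024), -1)), -1))) = Add(Mul(489291, Pow(Mul(Pow(91, -1), Add(2948, -1687)), -1)), Mul(-445053, Pow(Mul(-168423, Pow(162738, -1)), -1))) = Add(Mul(489291, Pow(Mul(Rational(1, 91), 1261), -1)), Mul(-445053, Pow(Mul(-168423, Rational(1, 162738)), -1))) = Add(Mul(489291, Pow(Rational(97, 7), -1)), Mul(-445053, Pow(Rational(-56141, 54246), -1))) = Add(Mul(489291, Rational(7, 97)), Mul(-445053, Rational(-54246, 56141))) = Add(Rational(3425037, 97), Rational(24142345038, 56141)) = Rational(2534092470903, 5445677)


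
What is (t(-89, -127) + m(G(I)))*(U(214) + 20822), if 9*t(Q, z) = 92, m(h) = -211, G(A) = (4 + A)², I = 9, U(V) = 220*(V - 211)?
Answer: -38817974/9 ≈ -4.3131e+6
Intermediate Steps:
U(V) = -46420 + 220*V (U(V) = 220*(-211 + V) = -46420 + 220*V)
t(Q, z) = 92/9 (t(Q, z) = (⅑)*92 = 92/9)
(t(-89, -127) + m(G(I)))*(U(214) + 20822) = (92/9 - 211)*((-46420 + 220*214) + 20822) = -1807*((-46420 + 47080) + 20822)/9 = -1807*(660 + 20822)/9 = -1807/9*21482 = -38817974/9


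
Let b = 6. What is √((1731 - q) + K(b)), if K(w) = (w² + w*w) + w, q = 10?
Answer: √1799 ≈ 42.415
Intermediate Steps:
K(w) = w + 2*w² (K(w) = (w² + w²) + w = 2*w² + w = w + 2*w²)
√((1731 - q) + K(b)) = √((1731 - 1*10) + 6*(1 + 2*6)) = √((1731 - 10) + 6*(1 + 12)) = √(1721 + 6*13) = √(1721 + 78) = √1799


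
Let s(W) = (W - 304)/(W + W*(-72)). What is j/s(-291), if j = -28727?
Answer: 593528547/595 ≈ 9.9753e+5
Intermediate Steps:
s(W) = -(-304 + W)/(71*W) (s(W) = (-304 + W)/(W - 72*W) = (-304 + W)/((-71*W)) = (-304 + W)*(-1/(71*W)) = -(-304 + W)/(71*W))
j/s(-291) = -28727*(-20661/(304 - 1*(-291))) = -28727*(-20661/(304 + 291)) = -28727/((1/71)*(-1/291)*595) = -28727/(-595/20661) = -28727*(-20661/595) = 593528547/595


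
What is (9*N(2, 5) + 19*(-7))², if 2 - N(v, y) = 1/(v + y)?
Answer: 662596/49 ≈ 13522.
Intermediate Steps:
N(v, y) = 2 - 1/(v + y)
(9*N(2, 5) + 19*(-7))² = (9*((-1 + 2*2 + 2*5)/(2 + 5)) + 19*(-7))² = (9*((-1 + 4 + 10)/7) - 133)² = (9*((⅐)*13) - 133)² = (9*(13/7) - 133)² = (117/7 - 133)² = (-814/7)² = 662596/49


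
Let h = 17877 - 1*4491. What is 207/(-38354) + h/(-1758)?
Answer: -85628425/11237722 ≈ -7.6197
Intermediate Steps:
h = 13386 (h = 17877 - 4491 = 13386)
207/(-38354) + h/(-1758) = 207/(-38354) + 13386/(-1758) = 207*(-1/38354) + 13386*(-1/1758) = -207/38354 - 2231/293 = -85628425/11237722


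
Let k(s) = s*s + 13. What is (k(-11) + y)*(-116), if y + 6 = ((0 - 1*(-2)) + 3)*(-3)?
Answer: -13108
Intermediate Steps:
k(s) = 13 + s**2 (k(s) = s**2 + 13 = 13 + s**2)
y = -21 (y = -6 + ((0 - 1*(-2)) + 3)*(-3) = -6 + ((0 + 2) + 3)*(-3) = -6 + (2 + 3)*(-3) = -6 + 5*(-3) = -6 - 15 = -21)
(k(-11) + y)*(-116) = ((13 + (-11)**2) - 21)*(-116) = ((13 + 121) - 21)*(-116) = (134 - 21)*(-116) = 113*(-116) = -13108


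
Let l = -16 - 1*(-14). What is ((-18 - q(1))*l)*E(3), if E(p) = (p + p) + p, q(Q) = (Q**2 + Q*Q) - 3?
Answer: 306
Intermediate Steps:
q(Q) = -3 + 2*Q**2 (q(Q) = (Q**2 + Q**2) - 3 = 2*Q**2 - 3 = -3 + 2*Q**2)
l = -2 (l = -16 + 14 = -2)
E(p) = 3*p (E(p) = 2*p + p = 3*p)
((-18 - q(1))*l)*E(3) = ((-18 - (-3 + 2*1**2))*(-2))*(3*3) = ((-18 - (-3 + 2*1))*(-2))*9 = ((-18 - (-3 + 2))*(-2))*9 = ((-18 - 1*(-1))*(-2))*9 = ((-18 + 1)*(-2))*9 = -17*(-2)*9 = 34*9 = 306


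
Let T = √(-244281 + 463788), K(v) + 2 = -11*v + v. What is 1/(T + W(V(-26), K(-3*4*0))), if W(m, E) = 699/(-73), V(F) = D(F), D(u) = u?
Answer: 17009/389754734 + 5329*√219507/1169264202 ≈ 0.0021789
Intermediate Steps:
K(v) = -2 - 10*v (K(v) = -2 + (-11*v + v) = -2 - 10*v)
V(F) = F
W(m, E) = -699/73 (W(m, E) = 699*(-1/73) = -699/73)
T = √219507 ≈ 468.52
1/(T + W(V(-26), K(-3*4*0))) = 1/(√219507 - 699/73) = 1/(-699/73 + √219507)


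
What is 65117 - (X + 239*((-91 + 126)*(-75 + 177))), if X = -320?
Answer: -787793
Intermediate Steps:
65117 - (X + 239*((-91 + 126)*(-75 + 177))) = 65117 - (-320 + 239*((-91 + 126)*(-75 + 177))) = 65117 - (-320 + 239*(35*102)) = 65117 - (-320 + 239*3570) = 65117 - (-320 + 853230) = 65117 - 1*852910 = 65117 - 852910 = -787793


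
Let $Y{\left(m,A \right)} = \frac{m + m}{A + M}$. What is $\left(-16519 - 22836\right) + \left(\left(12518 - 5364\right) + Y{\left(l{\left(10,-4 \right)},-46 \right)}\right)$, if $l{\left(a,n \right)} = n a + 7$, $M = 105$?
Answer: $- \frac{1899925}{59} \approx -32202.0$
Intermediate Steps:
$l{\left(a,n \right)} = 7 + a n$ ($l{\left(a,n \right)} = a n + 7 = 7 + a n$)
$Y{\left(m,A \right)} = \frac{2 m}{105 + A}$ ($Y{\left(m,A \right)} = \frac{m + m}{A + 105} = \frac{2 m}{105 + A}$)
$\left(-16519 - 22836\right) + \left(\left(12518 - 5364\right) + Y{\left(l{\left(10,-4 \right)},-46 \right)}\right) = \left(-16519 - 22836\right) + \left(\left(12518 - 5364\right) + \frac{2 \left(7 + 10 \left(-4\right)\right)}{105 - 46}\right) = -39355 + \left(7154 + \frac{2 \left(7 - 40\right)}{59}\right) = -39355 + \left(7154 + 2 \left(-33\right) \frac{1}{59}\right) = -39355 + \left(7154 - \frac{66}{59}\right) = -39355 + \frac{422020}{59} = - \frac{1899925}{59}$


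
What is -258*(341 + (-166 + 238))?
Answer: -106554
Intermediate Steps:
-258*(341 + (-166 + 238)) = -258*(341 + 72) = -258*413 = -106554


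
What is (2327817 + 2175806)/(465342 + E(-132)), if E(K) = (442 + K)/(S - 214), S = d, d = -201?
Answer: 373800709/38623324 ≈ 9.6781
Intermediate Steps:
S = -201
E(K) = -442/415 - K/415 (E(K) = (442 + K)/(-201 - 214) = (442 + K)/(-415) = (442 + K)*(-1/415) = -442/415 - K/415)
(2327817 + 2175806)/(465342 + E(-132)) = (2327817 + 2175806)/(465342 + (-442/415 - 1/415*(-132))) = 4503623/(465342 + (-442/415 + 132/415)) = 4503623/(465342 - 62/83) = 4503623/(38623324/83) = 4503623*(83/38623324) = 373800709/38623324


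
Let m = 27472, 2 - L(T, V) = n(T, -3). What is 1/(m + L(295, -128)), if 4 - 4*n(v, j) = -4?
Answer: 1/27472 ≈ 3.6401e-5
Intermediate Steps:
n(v, j) = 2 (n(v, j) = 1 - ¼*(-4) = 1 + 1 = 2)
L(T, V) = 0 (L(T, V) = 2 - 1*2 = 2 - 2 = 0)
1/(m + L(295, -128)) = 1/(27472 + 0) = 1/27472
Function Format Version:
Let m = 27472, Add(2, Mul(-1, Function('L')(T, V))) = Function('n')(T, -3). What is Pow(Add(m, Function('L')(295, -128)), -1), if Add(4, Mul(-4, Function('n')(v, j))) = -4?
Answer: Rational(1, 27472) ≈ 3.6401e-5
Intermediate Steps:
Function('n')(v, j) = 2 (Function('n')(v, j) = Add(1, Mul(Rational(-1, 4), -4)) = Add(1, 1) = 2)
Function('L')(T, V) = 0 (Function('L')(T, V) = Add(2, Mul(-1, 2)) = Add(2, -2) = 0)
Pow(Add(m, Function('L')(295, -128)), -1) = Pow(Add(27472, 0), -1) = Pow(27472, -1) = Rational(1, 27472)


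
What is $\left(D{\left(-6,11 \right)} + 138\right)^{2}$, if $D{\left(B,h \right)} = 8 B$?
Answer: $8100$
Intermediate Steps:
$\left(D{\left(-6,11 \right)} + 138\right)^{2} = \left(8 \left(-6\right) + 138\right)^{2} = \left(-48 + 138\right)^{2} = 90^{2} = 8100$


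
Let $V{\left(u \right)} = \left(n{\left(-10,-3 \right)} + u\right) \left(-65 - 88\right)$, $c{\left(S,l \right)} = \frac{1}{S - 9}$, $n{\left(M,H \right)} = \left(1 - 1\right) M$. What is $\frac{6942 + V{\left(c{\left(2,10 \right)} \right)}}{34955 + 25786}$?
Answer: $\frac{16249}{141729} \approx 0.11465$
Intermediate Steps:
$n{\left(M,H \right)} = 0$ ($n{\left(M,H \right)} = \left(1 - 1\right) M = 0 M = 0$)
$c{\left(S,l \right)} = \frac{1}{-9 + S}$
$V{\left(u \right)} = - 153 u$ ($V{\left(u \right)} = \left(0 + u\right) \left(-65 - 88\right) = u \left(-153\right) = - 153 u$)
$\frac{6942 + V{\left(c{\left(2,10 \right)} \right)}}{34955 + 25786} = \frac{6942 - \frac{153}{-9 + 2}}{34955 + 25786} = \frac{6942 - \frac{153}{-7}}{60741} = \left(6942 - - \frac{153}{7}\right) \frac{1}{60741} = \left(6942 + \frac{153}{7}\right) \frac{1}{60741} = \frac{48747}{7} \cdot \frac{1}{60741} = \frac{16249}{141729}$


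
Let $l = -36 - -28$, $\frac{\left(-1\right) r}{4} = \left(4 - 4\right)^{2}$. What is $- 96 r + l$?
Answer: $-8$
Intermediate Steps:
$r = 0$ ($r = - 4 \left(4 - 4\right)^{2} = - 4 \cdot 0^{2} = \left(-4\right) 0 = 0$)
$l = -8$ ($l = -36 + 28 = -8$)
$- 96 r + l = \left(-96\right) 0 - 8 = 0 - 8 = -8$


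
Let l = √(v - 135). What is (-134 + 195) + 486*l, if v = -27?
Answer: 61 + 4374*I*√2 ≈ 61.0 + 6185.8*I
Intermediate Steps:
l = 9*I*√2 (l = √(-27 - 135) = √(-162) = 9*I*√2 ≈ 12.728*I)
(-134 + 195) + 486*l = (-134 + 195) + 486*(9*I*√2) = 61 + 4374*I*√2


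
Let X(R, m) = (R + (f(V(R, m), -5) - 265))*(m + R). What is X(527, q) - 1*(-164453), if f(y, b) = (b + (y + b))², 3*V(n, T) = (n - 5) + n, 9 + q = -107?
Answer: 143071862/3 ≈ 4.7691e+7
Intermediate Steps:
q = -116 (q = -9 - 107 = -116)
V(n, T) = -5/3 + 2*n/3 (V(n, T) = ((n - 5) + n)/3 = ((-5 + n) + n)/3 = (-5 + 2*n)/3 = -5/3 + 2*n/3)
f(y, b) = (y + 2*b)² (f(y, b) = (b + (b + y))² = (y + 2*b)²)
X(R, m) = (R + m)*(-265 + R + (-35/3 + 2*R/3)²) (X(R, m) = (R + (((-5/3 + 2*R/3) + 2*(-5))² - 265))*(m + R) = (R + (((-5/3 + 2*R/3) - 10)² - 265))*(R + m) = (R + ((-35/3 + 2*R/3)² - 265))*(R + m) = (R + (-265 + (-35/3 + 2*R/3)²))*(R + m) = (-265 + R + (-35/3 + 2*R/3)²)*(R + m) = (R + m)*(-265 + R + (-35/3 + 2*R/3)²))
X(527, q) - 1*(-164453) = (-1160/9*527 - 1160/9*(-116) - 131/9*527² + (4/9)*527³ - 131/9*527*(-116) + (4/9)*(-116)*527²) - 1*(-164453) = (-611320/9 + 134560/9 - 131/9*277729 + (4/9)*146363183 + 8008292/9 + (4/9)*(-116)*277729) + 164453 = (-611320/9 + 134560/9 - 36382499/9 + 585452732/9 + 8008292/9 - 128866256/9) + 164453 = 142578503/3 + 164453 = 143071862/3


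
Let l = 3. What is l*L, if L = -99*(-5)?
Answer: 1485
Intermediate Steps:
L = 495
l*L = 3*495 = 1485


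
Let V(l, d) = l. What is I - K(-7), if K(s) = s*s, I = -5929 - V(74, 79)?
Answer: -6052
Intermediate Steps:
I = -6003 (I = -5929 - 1*74 = -5929 - 74 = -6003)
K(s) = s²
I - K(-7) = -6003 - 1*(-7)² = -6003 - 1*49 = -6003 - 49 = -6052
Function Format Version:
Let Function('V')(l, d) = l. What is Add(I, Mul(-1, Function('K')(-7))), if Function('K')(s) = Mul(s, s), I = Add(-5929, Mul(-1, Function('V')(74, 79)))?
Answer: -6052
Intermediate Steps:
I = -6003 (I = Add(-5929, Mul(-1, 74)) = Add(-5929, -74) = -6003)
Function('K')(s) = Pow(s, 2)
Add(I, Mul(-1, Function('K')(-7))) = Add(-6003, Mul(-1, Pow(-7, 2))) = Add(-6003, Mul(-1, 49)) = Add(-6003, -49) = -6052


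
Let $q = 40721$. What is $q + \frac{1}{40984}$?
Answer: $\frac{1668909465}{40984} \approx 40721.0$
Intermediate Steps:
$q + \frac{1}{40984} = 40721 + \frac{1}{40984} = \frac{1668909465}{40984}$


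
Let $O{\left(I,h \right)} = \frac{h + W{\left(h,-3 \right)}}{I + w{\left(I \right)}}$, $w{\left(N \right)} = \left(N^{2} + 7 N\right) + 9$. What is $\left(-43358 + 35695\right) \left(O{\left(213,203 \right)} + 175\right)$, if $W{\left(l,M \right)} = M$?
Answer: $- \frac{31569835825}{23541} \approx -1.3411 \cdot 10^{6}$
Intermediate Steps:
$w{\left(N \right)} = 9 + N^{2} + 7 N$
$O{\left(I,h \right)} = \frac{-3 + h}{9 + I^{2} + 8 I}$ ($O{\left(I,h \right)} = \frac{h - 3}{I + \left(9 + I^{2} + 7 I\right)} = \frac{-3 + h}{9 + I^{2} + 8 I}$)
$\left(-43358 + 35695\right) \left(O{\left(213,203 \right)} + 175\right) = \left(-43358 + 35695\right) \left(\frac{-3 + 203}{9 + 213^{2} + 8 \cdot 213} + 175\right) = - 7663 \left(\frac{1}{9 + 45369 + 1704} \cdot 200 + 175\right) = - 7663 \left(\frac{1}{47082} \cdot 200 + 175\right) = - 7663 \left(\frac{100}{23541} + 175\right) = \left(-7663\right) \frac{4119775}{23541} = - \frac{31569835825}{23541}$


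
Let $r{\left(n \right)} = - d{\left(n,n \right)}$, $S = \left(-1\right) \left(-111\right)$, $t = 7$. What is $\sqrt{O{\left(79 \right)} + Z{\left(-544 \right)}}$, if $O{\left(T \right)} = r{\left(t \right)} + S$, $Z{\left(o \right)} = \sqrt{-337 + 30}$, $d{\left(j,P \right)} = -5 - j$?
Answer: $\sqrt{123 + i \sqrt{307}} \approx 11.118 + 0.78794 i$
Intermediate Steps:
$Z{\left(o \right)} = i \sqrt{307}$ ($Z{\left(o \right)} = \sqrt{-307} = i \sqrt{307}$)
$S = 111$
$r{\left(n \right)} = 5 + n$ ($r{\left(n \right)} = - (-5 - n) = 5 + n$)
$O{\left(T \right)} = 123$ ($O{\left(T \right)} = \left(5 + 7\right) + 111 = 12 + 111 = 123$)
$\sqrt{O{\left(79 \right)} + Z{\left(-544 \right)}} = \sqrt{123 + i \sqrt{307}}$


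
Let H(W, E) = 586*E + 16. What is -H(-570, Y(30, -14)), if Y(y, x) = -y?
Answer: 17564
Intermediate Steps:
H(W, E) = 16 + 586*E
-H(-570, Y(30, -14)) = -(16 + 586*(-1*30)) = -(16 + 586*(-30)) = -(16 - 17580) = -1*(-17564) = 17564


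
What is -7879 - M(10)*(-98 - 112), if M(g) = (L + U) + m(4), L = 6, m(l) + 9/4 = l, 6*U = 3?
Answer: -12293/2 ≈ -6146.5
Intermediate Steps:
U = 1/2 (U = (1/6)*3 = 1/2 ≈ 0.50000)
m(l) = -9/4 + l
M(g) = 33/4 (M(g) = (6 + 1/2) + (-9/4 + 4) = 13/2 + 7/4 = 33/4)
-7879 - M(10)*(-98 - 112) = -7879 - 33*(-98 - 112)/4 = -7879 - 33*(-210)/4 = -7879 - 1*(-3465/2) = -7879 + 3465/2 = -12293/2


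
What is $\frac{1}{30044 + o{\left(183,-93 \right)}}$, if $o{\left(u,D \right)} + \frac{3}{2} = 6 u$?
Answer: $\frac{2}{62281} \approx 3.2113 \cdot 10^{-5}$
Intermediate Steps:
$o{\left(u,D \right)} = - \frac{3}{2} + 6 u$
$\frac{1}{30044 + o{\left(183,-93 \right)}} = \frac{1}{30044 + \left(- \frac{3}{2} + 6 \cdot 183\right)} = \frac{1}{30044 + \left(- \frac{3}{2} + 1098\right)} = \frac{1}{30044 + \frac{2193}{2}} = \frac{1}{\frac{62281}{2}} = \frac{2}{62281}$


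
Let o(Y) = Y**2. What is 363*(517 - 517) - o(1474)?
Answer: -2172676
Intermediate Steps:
363*(517 - 517) - o(1474) = 363*(517 - 517) - 1*1474**2 = 363*0 - 1*2172676 = 0 - 2172676 = -2172676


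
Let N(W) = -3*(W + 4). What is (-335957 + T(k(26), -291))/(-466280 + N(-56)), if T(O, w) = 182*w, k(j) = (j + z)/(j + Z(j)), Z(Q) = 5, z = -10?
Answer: 388919/466124 ≈ 0.83437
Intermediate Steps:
k(j) = (-10 + j)/(5 + j) (k(j) = (j - 10)/(j + 5) = (-10 + j)/(5 + j))
N(W) = -12 - 3*W (N(W) = -3*(4 + W) = -12 - 3*W)
(-335957 + T(k(26), -291))/(-466280 + N(-56)) = (-335957 + 182*(-291))/(-466280 + (-12 - 3*(-56))) = (-335957 - 52962)/(-466280 + (-12 + 168)) = -388919/(-466280 + 156) = -388919/(-466124) = -388919*(-1/466124) = 388919/466124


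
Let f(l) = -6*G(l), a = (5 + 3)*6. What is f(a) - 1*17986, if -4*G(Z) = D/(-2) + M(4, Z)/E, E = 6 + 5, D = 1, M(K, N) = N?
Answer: -791129/44 ≈ -17980.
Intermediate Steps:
E = 11
G(Z) = 1/8 - Z/44 (G(Z) = -(1/(-2) + Z/11)/4 = -(1*(-1/2) + Z*(1/11))/4 = -(-1/2 + Z/11)/4 = 1/8 - Z/44)
a = 48 (a = 8*6 = 48)
f(l) = -3/4 + 3*l/22 (f(l) = -6*(1/8 - l/44) = -3/4 + 3*l/22)
f(a) - 1*17986 = (-3/4 + (3/22)*48) - 1*17986 = (-3/4 + 72/11) - 17986 = 255/44 - 17986 = -791129/44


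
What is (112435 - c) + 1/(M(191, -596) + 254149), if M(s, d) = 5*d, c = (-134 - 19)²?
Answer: 22360571395/251169 ≈ 89026.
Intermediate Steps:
c = 23409 (c = (-153)² = 23409)
(112435 - c) + 1/(M(191, -596) + 254149) = (112435 - 1*23409) + 1/(5*(-596) + 254149) = (112435 - 23409) + 1/(-2980 + 254149) = 89026 + 1/251169 = 22360571395/251169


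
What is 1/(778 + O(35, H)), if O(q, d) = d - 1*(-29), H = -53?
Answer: 1/754 ≈ 0.0013263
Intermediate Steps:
O(q, d) = 29 + d (O(q, d) = d + 29 = 29 + d)
1/(778 + O(35, H)) = 1/(778 + (29 - 53)) = 1/(778 - 24) = 1/754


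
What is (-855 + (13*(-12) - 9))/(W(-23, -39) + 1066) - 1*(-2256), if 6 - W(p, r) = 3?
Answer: 2410644/1069 ≈ 2255.0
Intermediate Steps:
W(p, r) = 3 (W(p, r) = 6 - 1*3 = 6 - 3 = 3)
(-855 + (13*(-12) - 9))/(W(-23, -39) + 1066) - 1*(-2256) = (-855 + (13*(-12) - 9))/(3 + 1066) - 1*(-2256) = (-855 + (-156 - 9))/1069 + 2256 = (-855 - 165)*(1/1069) + 2256 = -1020*1/1069 + 2256 = -1020/1069 + 2256 = 2410644/1069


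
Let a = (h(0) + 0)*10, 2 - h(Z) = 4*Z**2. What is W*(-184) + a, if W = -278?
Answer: 51172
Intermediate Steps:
h(Z) = 2 - 4*Z**2
a = 20 (a = ((2 - 4*0**2) + 0)*10 = ((2 - 4*0) + 0)*10 = ((2 + 0) + 0)*10 = (2 + 0)*10 = 2*10 = 20)
W*(-184) + a = -278*(-184) + 20 = 51152 + 20 = 51172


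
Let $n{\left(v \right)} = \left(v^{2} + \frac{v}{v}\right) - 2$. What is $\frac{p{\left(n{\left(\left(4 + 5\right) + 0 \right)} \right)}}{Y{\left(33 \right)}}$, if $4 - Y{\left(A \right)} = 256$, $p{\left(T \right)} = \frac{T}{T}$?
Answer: $- \frac{1}{252} \approx -0.0039683$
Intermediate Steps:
$n{\left(v \right)} = -1 + v^{2}$ ($n{\left(v \right)} = \left(v^{2} + 1\right) - 2 = \left(1 + v^{2}\right) - 2 = -1 + v^{2}$)
$p{\left(T \right)} = 1$
$Y{\left(A \right)} = -252$ ($Y{\left(A \right)} = 4 - 256 = -252$)
$\frac{p{\left(n{\left(\left(4 + 5\right) + 0 \right)} \right)}}{Y{\left(33 \right)}} = 1 \frac{1}{-252} = 1 \left(- \frac{1}{252}\right) = - \frac{1}{252}$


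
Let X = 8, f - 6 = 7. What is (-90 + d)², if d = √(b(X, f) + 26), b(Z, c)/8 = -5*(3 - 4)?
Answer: (90 - √66)² ≈ 6703.7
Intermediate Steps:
f = 13 (f = 6 + 7 = 13)
b(Z, c) = 40 (b(Z, c) = 8*(-5*(3 - 4)) = 8*(-5*(-1)) = 8*5 = 40)
d = √66 (d = √(40 + 26) = √66 ≈ 8.1240)
(-90 + d)² = (-90 + √66)²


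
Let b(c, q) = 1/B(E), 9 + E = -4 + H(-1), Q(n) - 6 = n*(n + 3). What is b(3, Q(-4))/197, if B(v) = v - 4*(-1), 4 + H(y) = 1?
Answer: -1/2364 ≈ -0.00042301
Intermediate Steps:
Q(n) = 6 + n*(3 + n) (Q(n) = 6 + n*(n + 3) = 6 + n*(3 + n))
H(y) = -3 (H(y) = -4 + 1 = -3)
E = -16 (E = -9 + (-4 - 3) = -9 - 7 = -16)
B(v) = 4 + v (B(v) = v + 4 = 4 + v)
b(c, q) = -1/12 (b(c, q) = 1/(4 - 16) = 1/(-12) = -1/12)
b(3, Q(-4))/197 = -1/12/197 = -1/12*1/197 = -1/2364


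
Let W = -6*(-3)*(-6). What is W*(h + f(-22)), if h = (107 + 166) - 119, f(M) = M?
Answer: -14256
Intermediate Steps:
W = -108 (W = 18*(-6) = -108)
h = 154 (h = 273 - 119 = 154)
W*(h + f(-22)) = -108*(154 - 22) = -108*132 = -14256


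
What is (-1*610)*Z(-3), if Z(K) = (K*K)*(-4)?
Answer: 21960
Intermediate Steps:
Z(K) = -4*K**2 (Z(K) = K**2*(-4) = -4*K**2)
(-1*610)*Z(-3) = (-1*610)*(-4*(-3)**2) = -(-2440)*9 = -610*(-36) = 21960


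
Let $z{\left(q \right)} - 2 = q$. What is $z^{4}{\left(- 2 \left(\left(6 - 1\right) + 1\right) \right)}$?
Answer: $10000$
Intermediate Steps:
$z{\left(q \right)} = 2 + q$
$z^{4}{\left(- 2 \left(\left(6 - 1\right) + 1\right) \right)} = \left(2 - 2 \left(\left(6 - 1\right) + 1\right)\right)^{4} = \left(2 - 2 \left(5 + 1\right)\right)^{4} = \left(2 - 12\right)^{4} = \left(-10\right)^{4} = 10000$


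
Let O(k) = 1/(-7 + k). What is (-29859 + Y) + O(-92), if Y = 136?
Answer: -2942578/99 ≈ -29723.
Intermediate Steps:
(-29859 + Y) + O(-92) = (-29859 + 136) + 1/(-7 - 92) = -29723 + 1/(-99) = -29723 - 1/99 = -2942578/99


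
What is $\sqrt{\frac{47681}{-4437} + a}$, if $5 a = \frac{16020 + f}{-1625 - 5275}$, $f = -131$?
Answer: $\frac{i \sqrt{32419977311045}}{1700850} \approx 3.3477 i$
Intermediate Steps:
$a = - \frac{15889}{34500}$ ($a = \frac{\left(16020 - 131\right) \frac{1}{-1625 - 5275}}{5} = \frac{15889 \frac{1}{-6900}}{5} = \frac{15889 \left(- \frac{1}{6900}\right)}{5} = \frac{1}{5} \left(- \frac{15889}{6900}\right) = - \frac{15889}{34500} \approx -0.46055$)
$\sqrt{\frac{47681}{-4437} + a} = \sqrt{\frac{47681}{-4437} - \frac{15889}{34500}} = \sqrt{47681 \left(- \frac{1}{4437}\right) - \frac{15889}{34500}} = \sqrt{- \frac{47681}{4437} - \frac{15889}{34500}} = \sqrt{- \frac{571831331}{51025500}} = \frac{i \sqrt{32419977311045}}{1700850}$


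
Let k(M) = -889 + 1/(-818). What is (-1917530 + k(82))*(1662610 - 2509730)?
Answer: 664678621665080/409 ≈ 1.6251e+12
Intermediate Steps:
k(M) = -727203/818 (k(M) = -889 - 1/818 = -727203/818)
(-1917530 + k(82))*(1662610 - 2509730) = (-1917530 - 727203/818)*(1662610 - 2509730) = -1569266743/818*(-847120) = 664678621665080/409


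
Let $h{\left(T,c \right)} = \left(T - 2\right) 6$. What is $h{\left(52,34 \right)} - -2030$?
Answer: $2330$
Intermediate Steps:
$h{\left(T,c \right)} = -12 + 6 T$ ($h{\left(T,c \right)} = \left(-2 + T\right) 6 = -12 + 6 T$)
$h{\left(52,34 \right)} - -2030 = \left(-12 + 6 \cdot 52\right) - -2030 = \left(-12 + 312\right) + 2030 = 300 + 2030 = 2330$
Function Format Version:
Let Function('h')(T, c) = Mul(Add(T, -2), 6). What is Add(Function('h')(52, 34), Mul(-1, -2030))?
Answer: 2330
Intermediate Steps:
Function('h')(T, c) = Add(-12, Mul(6, T)) (Function('h')(T, c) = Mul(Add(-2, T), 6) = Add(-12, Mul(6, T)))
Add(Function('h')(52, 34), Mul(-1, -2030)) = Add(Add(-12, Mul(6, 52)), Mul(-1, -2030)) = Add(Add(-12, 312), 2030) = Add(300, 2030) = 2330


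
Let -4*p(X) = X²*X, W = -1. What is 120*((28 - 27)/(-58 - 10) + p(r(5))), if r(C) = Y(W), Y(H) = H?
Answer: 480/17 ≈ 28.235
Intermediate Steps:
r(C) = -1
p(X) = -X³/4 (p(X) = -X²*X/4 = -X³/4)
120*((28 - 27)/(-58 - 10) + p(r(5))) = 120*((28 - 27)/(-58 - 10) - ¼*(-1)³) = 120*(1/(-68) - ¼*(-1)) = 120*(1*(-1/68) + ¼) = 120*(-1/68 + ¼) = 120*(4/17) = 480/17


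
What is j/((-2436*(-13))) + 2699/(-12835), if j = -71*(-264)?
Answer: 12925609/33871565 ≈ 0.38161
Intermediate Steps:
j = 18744
j/((-2436*(-13))) + 2699/(-12835) = 18744/((-2436*(-13))) + 2699/(-12835) = 18744/31668 + 2699*(-1/12835) = 18744*(1/31668) - 2699/12835 = 1562/2639 - 2699/12835 = 12925609/33871565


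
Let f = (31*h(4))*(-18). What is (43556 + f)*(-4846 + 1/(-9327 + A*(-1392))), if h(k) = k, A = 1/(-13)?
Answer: -24002496906548/119859 ≈ -2.0026e+8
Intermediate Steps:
A = -1/13 ≈ -0.076923
f = -2232 (f = (31*4)*(-18) = 124*(-18) = -2232)
(43556 + f)*(-4846 + 1/(-9327 + A*(-1392))) = (43556 - 2232)*(-4846 + 1/(-9327 - 1/13*(-1392))) = 41324*(-4846 + 1/(-9327 + 1392/13)) = 41324*(-4846 + 1/(-119859/13)) = 41324*(-4846 - 13/119859) = 41324*(-580836727/119859) = -24002496906548/119859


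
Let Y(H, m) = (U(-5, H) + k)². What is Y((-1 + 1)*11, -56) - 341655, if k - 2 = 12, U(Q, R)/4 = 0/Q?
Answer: -341459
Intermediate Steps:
U(Q, R) = 0 (U(Q, R) = 4*(0/Q) = 4*0 = 0)
k = 14 (k = 2 + 12 = 14)
Y(H, m) = 196 (Y(H, m) = (0 + 14)² = 14² = 196)
Y((-1 + 1)*11, -56) - 341655 = 196 - 341655 = -341459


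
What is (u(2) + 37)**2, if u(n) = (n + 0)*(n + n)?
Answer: 2025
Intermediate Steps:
u(n) = 2*n**2 (u(n) = n*(2*n) = 2*n**2)
(u(2) + 37)**2 = (2*2**2 + 37)**2 = (2*4 + 37)**2 = (8 + 37)**2 = 45**2 = 2025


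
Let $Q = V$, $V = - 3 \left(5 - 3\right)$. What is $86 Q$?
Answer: $-516$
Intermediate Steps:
$V = -6$ ($V = \left(-3\right) 2 = -6$)
$Q = -6$
$86 Q = 86 \left(-6\right) = -516$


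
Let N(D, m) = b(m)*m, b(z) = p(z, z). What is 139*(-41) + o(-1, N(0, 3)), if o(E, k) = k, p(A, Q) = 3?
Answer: -5690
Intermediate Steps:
b(z) = 3
N(D, m) = 3*m
139*(-41) + o(-1, N(0, 3)) = 139*(-41) + 3*3 = -5699 + 9 = -5690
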